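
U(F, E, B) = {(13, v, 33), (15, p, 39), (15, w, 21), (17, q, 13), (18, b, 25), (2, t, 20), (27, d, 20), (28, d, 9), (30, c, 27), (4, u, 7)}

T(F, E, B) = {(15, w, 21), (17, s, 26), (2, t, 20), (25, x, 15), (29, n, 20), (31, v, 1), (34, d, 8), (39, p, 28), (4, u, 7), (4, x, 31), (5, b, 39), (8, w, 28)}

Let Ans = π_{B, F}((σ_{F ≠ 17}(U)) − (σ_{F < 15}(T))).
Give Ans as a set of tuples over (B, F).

{(20, 27), (21, 15), (25, 18), (27, 30), (33, 13), (39, 15), (9, 28)}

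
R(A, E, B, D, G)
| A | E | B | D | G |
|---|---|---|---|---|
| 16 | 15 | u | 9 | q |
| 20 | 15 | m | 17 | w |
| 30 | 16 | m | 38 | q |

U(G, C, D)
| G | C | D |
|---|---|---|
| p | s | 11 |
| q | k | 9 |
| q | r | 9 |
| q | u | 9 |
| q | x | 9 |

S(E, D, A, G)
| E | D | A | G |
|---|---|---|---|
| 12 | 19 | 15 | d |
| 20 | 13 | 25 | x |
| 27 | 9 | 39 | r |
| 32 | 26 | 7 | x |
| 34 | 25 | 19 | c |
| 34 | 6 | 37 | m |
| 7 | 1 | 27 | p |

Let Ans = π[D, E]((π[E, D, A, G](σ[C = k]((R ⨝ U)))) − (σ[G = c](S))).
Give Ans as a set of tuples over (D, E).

R ⋈ U (natural join on D, G): {(16, 15, u, 9, q, k), (16, 15, u, 9, q, r), (16, 15, u, 9, q, u), (16, 15, u, 9, q, x)}
Apply σ_{C = k}; surviving tuples: {(16, 15, u, 9, q, k)}
π[E, D, A, G]: project onto (E, D, A, G) → {(15, 9, 16, q)}
Apply σ_{G = c}; surviving tuples: {(34, 25, 19, c)}
Taking the difference: {(15, 9, 16, q)}
π[D, E]: project onto (D, E) → {(9, 15)}

{(9, 15)}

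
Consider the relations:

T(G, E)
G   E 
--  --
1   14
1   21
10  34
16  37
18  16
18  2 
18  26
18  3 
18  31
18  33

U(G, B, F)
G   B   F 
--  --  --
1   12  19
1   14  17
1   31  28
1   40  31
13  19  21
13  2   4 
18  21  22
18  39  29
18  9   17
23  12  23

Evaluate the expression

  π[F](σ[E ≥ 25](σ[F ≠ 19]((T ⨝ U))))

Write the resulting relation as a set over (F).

{17, 22, 29}

Natural join on G: {(1, 14, 12, 19), (1, 14, 14, 17), (1, 14, 31, 28), (1, 14, 40, 31), (1, 21, 12, 19), (1, 21, 14, 17), (1, 21, 31, 28), (1, 21, 40, 31), (18, 16, 21, 22), (18, 16, 39, 29), (18, 16, 9, 17), (18, 2, 21, 22), (18, 2, 39, 29), (18, 2, 9, 17), (18, 26, 21, 22), (18, 26, 39, 29), (18, 26, 9, 17), (18, 3, 21, 22), (18, 3, 39, 29), (18, 3, 9, 17), (18, 31, 21, 22), (18, 31, 39, 29), (18, 31, 9, 17), (18, 33, 21, 22), (18, 33, 39, 29), (18, 33, 9, 17)}
Filtering on F ≠ 19 leaves {(1, 14, 14, 17), (1, 14, 31, 28), (1, 14, 40, 31), (1, 21, 14, 17), (1, 21, 31, 28), (1, 21, 40, 31), (18, 16, 21, 22), (18, 16, 39, 29), (18, 16, 9, 17), (18, 2, 21, 22), (18, 2, 39, 29), (18, 2, 9, 17), (18, 26, 21, 22), (18, 26, 39, 29), (18, 26, 9, 17), (18, 3, 21, 22), (18, 3, 39, 29), (18, 3, 9, 17), (18, 31, 21, 22), (18, 31, 39, 29), (18, 31, 9, 17), (18, 33, 21, 22), (18, 33, 39, 29), (18, 33, 9, 17)}.
Filtering on E ≥ 25 leaves {(18, 26, 21, 22), (18, 26, 39, 29), (18, 26, 9, 17), (18, 31, 21, 22), (18, 31, 39, 29), (18, 31, 9, 17), (18, 33, 21, 22), (18, 33, 39, 29), (18, 33, 9, 17)}.
π[F]: project onto (F) (6 duplicate(s) eliminated) → {17, 22, 29}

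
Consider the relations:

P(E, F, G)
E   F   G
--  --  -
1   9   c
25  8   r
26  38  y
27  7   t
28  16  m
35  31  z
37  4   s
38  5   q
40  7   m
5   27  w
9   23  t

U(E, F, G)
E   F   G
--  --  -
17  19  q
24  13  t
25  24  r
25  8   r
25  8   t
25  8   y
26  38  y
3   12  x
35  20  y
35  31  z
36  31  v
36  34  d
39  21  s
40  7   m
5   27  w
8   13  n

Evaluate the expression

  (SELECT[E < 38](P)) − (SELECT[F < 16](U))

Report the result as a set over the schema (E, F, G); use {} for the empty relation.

σ[E < 38]: keep tuples satisfying E < 38 → {(1, 9, c), (25, 8, r), (26, 38, y), (27, 7, t), (28, 16, m), (35, 31, z), (37, 4, s), (5, 27, w), (9, 23, t)}
σ[F < 16]: keep tuples satisfying F < 16 → {(24, 13, t), (25, 8, r), (25, 8, t), (25, 8, y), (3, 12, x), (40, 7, m), (8, 13, n)}
Taking the difference: {(1, 9, c), (26, 38, y), (27, 7, t), (28, 16, m), (35, 31, z), (37, 4, s), (5, 27, w), (9, 23, t)}

{(1, 9, c), (26, 38, y), (27, 7, t), (28, 16, m), (35, 31, z), (37, 4, s), (5, 27, w), (9, 23, t)}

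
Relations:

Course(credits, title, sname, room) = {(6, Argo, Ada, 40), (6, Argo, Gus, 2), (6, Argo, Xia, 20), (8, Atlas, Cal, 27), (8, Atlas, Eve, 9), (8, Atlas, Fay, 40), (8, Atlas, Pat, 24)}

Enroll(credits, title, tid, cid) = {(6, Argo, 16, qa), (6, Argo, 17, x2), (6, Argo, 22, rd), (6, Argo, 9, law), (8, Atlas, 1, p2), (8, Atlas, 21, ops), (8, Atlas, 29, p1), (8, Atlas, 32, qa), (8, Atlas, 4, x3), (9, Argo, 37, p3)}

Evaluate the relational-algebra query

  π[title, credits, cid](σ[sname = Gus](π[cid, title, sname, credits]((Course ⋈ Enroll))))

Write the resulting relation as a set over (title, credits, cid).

Natural join on credits, title: {(6, Argo, Ada, 40, 16, qa), (6, Argo, Ada, 40, 17, x2), (6, Argo, Ada, 40, 22, rd), (6, Argo, Ada, 40, 9, law), (6, Argo, Gus, 2, 16, qa), (6, Argo, Gus, 2, 17, x2), (6, Argo, Gus, 2, 22, rd), (6, Argo, Gus, 2, 9, law), (6, Argo, Xia, 20, 16, qa), (6, Argo, Xia, 20, 17, x2), (6, Argo, Xia, 20, 22, rd), (6, Argo, Xia, 20, 9, law), (8, Atlas, Cal, 27, 1, p2), (8, Atlas, Cal, 27, 21, ops), (8, Atlas, Cal, 27, 29, p1), (8, Atlas, Cal, 27, 32, qa), (8, Atlas, Cal, 27, 4, x3), (8, Atlas, Eve, 9, 1, p2), (8, Atlas, Eve, 9, 21, ops), (8, Atlas, Eve, 9, 29, p1), (8, Atlas, Eve, 9, 32, qa), (8, Atlas, Eve, 9, 4, x3), (8, Atlas, Fay, 40, 1, p2), (8, Atlas, Fay, 40, 21, ops), (8, Atlas, Fay, 40, 29, p1), (8, Atlas, Fay, 40, 32, qa), (8, Atlas, Fay, 40, 4, x3), (8, Atlas, Pat, 24, 1, p2), (8, Atlas, Pat, 24, 21, ops), (8, Atlas, Pat, 24, 29, p1), (8, Atlas, Pat, 24, 32, qa), (8, Atlas, Pat, 24, 4, x3)}
π_{cid, title, sname, credits} gives {(law, Argo, Ada, 6), (law, Argo, Gus, 6), (law, Argo, Xia, 6), (ops, Atlas, Cal, 8), (ops, Atlas, Eve, 8), (ops, Atlas, Fay, 8), (ops, Atlas, Pat, 8), (p1, Atlas, Cal, 8), (p1, Atlas, Eve, 8), (p1, Atlas, Fay, 8), (p1, Atlas, Pat, 8), (p2, Atlas, Cal, 8), (p2, Atlas, Eve, 8), (p2, Atlas, Fay, 8), (p2, Atlas, Pat, 8), (qa, Argo, Ada, 6), (qa, Argo, Gus, 6), (qa, Argo, Xia, 6), (qa, Atlas, Cal, 8), (qa, Atlas, Eve, 8), (qa, Atlas, Fay, 8), (qa, Atlas, Pat, 8), (rd, Argo, Ada, 6), (rd, Argo, Gus, 6), (rd, Argo, Xia, 6), (x2, Argo, Ada, 6), (x2, Argo, Gus, 6), (x2, Argo, Xia, 6), (x3, Atlas, Cal, 8), (x3, Atlas, Eve, 8), (x3, Atlas, Fay, 8), (x3, Atlas, Pat, 8)}.
Selection sname = Gus: {(law, Argo, Gus, 6), (qa, Argo, Gus, 6), (rd, Argo, Gus, 6), (x2, Argo, Gus, 6)}
π_{title, credits, cid} gives {(Argo, 6, law), (Argo, 6, qa), (Argo, 6, rd), (Argo, 6, x2)}.

{(Argo, 6, law), (Argo, 6, qa), (Argo, 6, rd), (Argo, 6, x2)}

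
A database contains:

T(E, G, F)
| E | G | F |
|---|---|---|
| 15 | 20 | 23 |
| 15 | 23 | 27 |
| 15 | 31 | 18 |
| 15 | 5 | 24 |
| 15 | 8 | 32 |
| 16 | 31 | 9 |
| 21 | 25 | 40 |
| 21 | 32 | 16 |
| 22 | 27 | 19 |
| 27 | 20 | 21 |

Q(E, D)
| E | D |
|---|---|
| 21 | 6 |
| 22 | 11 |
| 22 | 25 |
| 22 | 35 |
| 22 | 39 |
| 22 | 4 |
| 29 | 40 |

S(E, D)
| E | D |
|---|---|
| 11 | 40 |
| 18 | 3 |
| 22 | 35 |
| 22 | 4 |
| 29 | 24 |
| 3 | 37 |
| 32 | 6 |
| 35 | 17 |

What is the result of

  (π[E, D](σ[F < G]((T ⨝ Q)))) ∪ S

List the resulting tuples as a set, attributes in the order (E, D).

Natural join on E: {(21, 25, 40, 6), (21, 32, 16, 6), (22, 27, 19, 11), (22, 27, 19, 25), (22, 27, 19, 35), (22, 27, 19, 39), (22, 27, 19, 4)}
Filtering on F < G leaves {(21, 32, 16, 6), (22, 27, 19, 11), (22, 27, 19, 25), (22, 27, 19, 35), (22, 27, 19, 39), (22, 27, 19, 4)}.
π_{E, D} gives {(21, 6), (22, 11), (22, 25), (22, 35), (22, 39), (22, 4)}.
Union: {(21, 6), (22, 11), (22, 25), (22, 35), (22, 39), (22, 4)} with {(11, 40), (18, 3), (22, 35), (22, 4), (29, 24), (3, 37), (32, 6), (35, 17)} → {(11, 40), (18, 3), (21, 6), (22, 11), (22, 25), (22, 35), (22, 39), (22, 4), (29, 24), (3, 37), (32, 6), (35, 17)}

{(11, 40), (18, 3), (21, 6), (22, 11), (22, 25), (22, 35), (22, 39), (22, 4), (29, 24), (3, 37), (32, 6), (35, 17)}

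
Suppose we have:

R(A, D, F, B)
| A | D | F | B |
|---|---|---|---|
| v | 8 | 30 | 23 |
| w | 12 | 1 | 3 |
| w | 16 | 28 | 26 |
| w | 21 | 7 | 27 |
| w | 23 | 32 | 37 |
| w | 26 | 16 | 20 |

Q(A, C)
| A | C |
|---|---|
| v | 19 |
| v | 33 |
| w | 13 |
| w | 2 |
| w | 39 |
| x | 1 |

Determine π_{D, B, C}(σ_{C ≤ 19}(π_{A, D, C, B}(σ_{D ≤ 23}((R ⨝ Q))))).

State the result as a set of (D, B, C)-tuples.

{(12, 3, 13), (12, 3, 2), (16, 26, 13), (16, 26, 2), (21, 27, 13), (21, 27, 2), (23, 37, 13), (23, 37, 2), (8, 23, 19)}

R ⋈ Q (natural join on A): {(v, 8, 30, 23, 19), (v, 8, 30, 23, 33), (w, 12, 1, 3, 13), (w, 12, 1, 3, 2), (w, 12, 1, 3, 39), (w, 16, 28, 26, 13), (w, 16, 28, 26, 2), (w, 16, 28, 26, 39), (w, 21, 7, 27, 13), (w, 21, 7, 27, 2), (w, 21, 7, 27, 39), (w, 23, 32, 37, 13), (w, 23, 32, 37, 2), (w, 23, 32, 37, 39), (w, 26, 16, 20, 13), (w, 26, 16, 20, 2), (w, 26, 16, 20, 39)}
Selection D ≤ 23: {(v, 8, 30, 23, 19), (v, 8, 30, 23, 33), (w, 12, 1, 3, 13), (w, 12, 1, 3, 2), (w, 12, 1, 3, 39), (w, 16, 28, 26, 13), (w, 16, 28, 26, 2), (w, 16, 28, 26, 39), (w, 21, 7, 27, 13), (w, 21, 7, 27, 2), (w, 21, 7, 27, 39), (w, 23, 32, 37, 13), (w, 23, 32, 37, 2), (w, 23, 32, 37, 39)}
π_{A, D, C, B} gives {(v, 8, 19, 23), (v, 8, 33, 23), (w, 12, 13, 3), (w, 12, 2, 3), (w, 12, 39, 3), (w, 16, 13, 26), (w, 16, 2, 26), (w, 16, 39, 26), (w, 21, 13, 27), (w, 21, 2, 27), (w, 21, 39, 27), (w, 23, 13, 37), (w, 23, 2, 37), (w, 23, 39, 37)}.
Selection C ≤ 19: {(v, 8, 19, 23), (w, 12, 13, 3), (w, 12, 2, 3), (w, 16, 13, 26), (w, 16, 2, 26), (w, 21, 13, 27), (w, 21, 2, 27), (w, 23, 13, 37), (w, 23, 2, 37)}
π_{D, B, C} gives {(12, 3, 13), (12, 3, 2), (16, 26, 13), (16, 26, 2), (21, 27, 13), (21, 27, 2), (23, 37, 13), (23, 37, 2), (8, 23, 19)}.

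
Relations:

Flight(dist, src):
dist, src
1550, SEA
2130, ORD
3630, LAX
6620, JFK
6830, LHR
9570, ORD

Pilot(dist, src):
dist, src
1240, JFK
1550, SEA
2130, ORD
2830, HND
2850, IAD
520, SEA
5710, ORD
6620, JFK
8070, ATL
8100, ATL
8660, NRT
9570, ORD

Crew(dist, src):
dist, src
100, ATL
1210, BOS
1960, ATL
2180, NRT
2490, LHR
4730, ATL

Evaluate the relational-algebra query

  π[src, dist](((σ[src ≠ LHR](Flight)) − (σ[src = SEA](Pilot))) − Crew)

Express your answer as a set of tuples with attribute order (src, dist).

{(JFK, 6620), (LAX, 3630), (ORD, 2130), (ORD, 9570)}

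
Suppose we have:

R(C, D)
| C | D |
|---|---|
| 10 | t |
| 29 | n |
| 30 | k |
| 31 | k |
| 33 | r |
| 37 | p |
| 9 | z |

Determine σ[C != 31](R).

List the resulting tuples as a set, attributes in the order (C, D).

{(10, t), (29, n), (30, k), (33, r), (37, p), (9, z)}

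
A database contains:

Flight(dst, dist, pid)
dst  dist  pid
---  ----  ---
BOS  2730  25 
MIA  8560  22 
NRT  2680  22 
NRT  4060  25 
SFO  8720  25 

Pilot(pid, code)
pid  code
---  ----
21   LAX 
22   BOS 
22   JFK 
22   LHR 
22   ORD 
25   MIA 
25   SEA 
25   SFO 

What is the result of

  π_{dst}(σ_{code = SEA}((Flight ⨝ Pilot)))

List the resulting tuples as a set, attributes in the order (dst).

{BOS, NRT, SFO}

Natural join on pid: {(BOS, 2730, 25, MIA), (BOS, 2730, 25, SEA), (BOS, 2730, 25, SFO), (MIA, 8560, 22, BOS), (MIA, 8560, 22, JFK), (MIA, 8560, 22, LHR), (MIA, 8560, 22, ORD), (NRT, 2680, 22, BOS), (NRT, 2680, 22, JFK), (NRT, 2680, 22, LHR), (NRT, 2680, 22, ORD), (NRT, 4060, 25, MIA), (NRT, 4060, 25, SEA), (NRT, 4060, 25, SFO), (SFO, 8720, 25, MIA), (SFO, 8720, 25, SEA), (SFO, 8720, 25, SFO)}
Filtering on code = SEA leaves {(BOS, 2730, 25, SEA), (NRT, 4060, 25, SEA), (SFO, 8720, 25, SEA)}.
π[dst]: project onto (dst) → {BOS, NRT, SFO}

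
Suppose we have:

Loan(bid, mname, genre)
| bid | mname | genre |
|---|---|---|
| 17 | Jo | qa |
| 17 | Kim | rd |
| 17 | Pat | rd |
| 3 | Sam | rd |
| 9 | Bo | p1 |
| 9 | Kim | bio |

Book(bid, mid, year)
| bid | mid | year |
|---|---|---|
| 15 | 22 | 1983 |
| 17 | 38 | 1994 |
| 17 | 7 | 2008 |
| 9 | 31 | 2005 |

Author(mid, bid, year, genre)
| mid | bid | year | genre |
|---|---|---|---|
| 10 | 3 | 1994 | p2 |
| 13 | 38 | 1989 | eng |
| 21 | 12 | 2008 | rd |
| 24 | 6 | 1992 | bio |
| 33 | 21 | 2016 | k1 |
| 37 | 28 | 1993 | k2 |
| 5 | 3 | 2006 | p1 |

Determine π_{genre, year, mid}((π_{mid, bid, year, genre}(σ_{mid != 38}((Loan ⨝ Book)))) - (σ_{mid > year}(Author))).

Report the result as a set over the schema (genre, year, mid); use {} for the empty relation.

{(bio, 2005, 31), (p1, 2005, 31), (qa, 2008, 7), (rd, 2008, 7)}

Loan ⋈ Book (natural join on bid): {(17, Jo, qa, 38, 1994), (17, Jo, qa, 7, 2008), (17, Kim, rd, 38, 1994), (17, Kim, rd, 7, 2008), (17, Pat, rd, 38, 1994), (17, Pat, rd, 7, 2008), (9, Bo, p1, 31, 2005), (9, Kim, bio, 31, 2005)}
Apply σ_{mid != 38}; surviving tuples: {(17, Jo, qa, 7, 2008), (17, Kim, rd, 7, 2008), (17, Pat, rd, 7, 2008), (9, Bo, p1, 31, 2005), (9, Kim, bio, 31, 2005)}
π_{mid, bid, year, genre} gives {(31, 9, 2005, bio), (31, 9, 2005, p1), (7, 17, 2008, qa), (7, 17, 2008, rd)} (1 duplicate(s) eliminated).
Apply σ_{mid > year}; surviving tuples: {}
Set difference of the two operands is {(31, 9, 2005, bio), (31, 9, 2005, p1), (7, 17, 2008, qa), (7, 17, 2008, rd)}.
π_{genre, year, mid} gives {(bio, 2005, 31), (p1, 2005, 31), (qa, 2008, 7), (rd, 2008, 7)}.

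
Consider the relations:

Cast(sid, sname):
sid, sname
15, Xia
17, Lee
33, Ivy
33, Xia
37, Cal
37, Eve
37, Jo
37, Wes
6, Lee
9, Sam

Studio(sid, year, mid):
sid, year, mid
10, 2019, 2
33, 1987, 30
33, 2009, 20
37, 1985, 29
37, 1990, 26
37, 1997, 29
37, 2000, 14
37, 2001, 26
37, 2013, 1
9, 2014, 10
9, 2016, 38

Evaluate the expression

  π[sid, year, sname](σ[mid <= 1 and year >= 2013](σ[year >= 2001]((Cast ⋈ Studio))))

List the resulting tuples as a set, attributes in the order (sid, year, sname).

Natural join on sid: {(33, Ivy, 1987, 30), (33, Ivy, 2009, 20), (33, Xia, 1987, 30), (33, Xia, 2009, 20), (37, Cal, 1985, 29), (37, Cal, 1990, 26), (37, Cal, 1997, 29), (37, Cal, 2000, 14), (37, Cal, 2001, 26), (37, Cal, 2013, 1), (37, Eve, 1985, 29), (37, Eve, 1990, 26), (37, Eve, 1997, 29), (37, Eve, 2000, 14), (37, Eve, 2001, 26), (37, Eve, 2013, 1), (37, Jo, 1985, 29), (37, Jo, 1990, 26), (37, Jo, 1997, 29), (37, Jo, 2000, 14), (37, Jo, 2001, 26), (37, Jo, 2013, 1), (37, Wes, 1985, 29), (37, Wes, 1990, 26), (37, Wes, 1997, 29), (37, Wes, 2000, 14), (37, Wes, 2001, 26), (37, Wes, 2013, 1), (9, Sam, 2014, 10), (9, Sam, 2016, 38)}
Apply σ_{year >= 2001}; surviving tuples: {(33, Ivy, 2009, 20), (33, Xia, 2009, 20), (37, Cal, 2001, 26), (37, Cal, 2013, 1), (37, Eve, 2001, 26), (37, Eve, 2013, 1), (37, Jo, 2001, 26), (37, Jo, 2013, 1), (37, Wes, 2001, 26), (37, Wes, 2013, 1), (9, Sam, 2014, 10), (9, Sam, 2016, 38)}
Apply σ_{mid <= 1 and year >= 2013}; surviving tuples: {(37, Cal, 2013, 1), (37, Eve, 2013, 1), (37, Jo, 2013, 1), (37, Wes, 2013, 1)}
π[sid, year, sname]: project onto (sid, year, sname) → {(37, 2013, Cal), (37, 2013, Eve), (37, 2013, Jo), (37, 2013, Wes)}

{(37, 2013, Cal), (37, 2013, Eve), (37, 2013, Jo), (37, 2013, Wes)}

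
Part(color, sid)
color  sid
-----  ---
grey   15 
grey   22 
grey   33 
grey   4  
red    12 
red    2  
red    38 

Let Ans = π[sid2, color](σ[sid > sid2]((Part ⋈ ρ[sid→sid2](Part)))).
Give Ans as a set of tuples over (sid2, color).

{(12, red), (15, grey), (2, red), (22, grey), (4, grey)}

ρ[sid→sid2]: schema becomes (color, sid2); tuples unchanged.
Joining Part and ρ[sid→sid2](Part) on color yields {(grey, 15, 15), (grey, 15, 22), (grey, 15, 33), (grey, 15, 4), (grey, 22, 15), (grey, 22, 22), (grey, 22, 33), (grey, 22, 4), (grey, 33, 15), (grey, 33, 22), (grey, 33, 33), (grey, 33, 4), (grey, 4, 15), (grey, 4, 22), (grey, 4, 33), (grey, 4, 4), (red, 12, 12), (red, 12, 2), (red, 12, 38), (red, 2, 12), (red, 2, 2), (red, 2, 38), (red, 38, 12), (red, 38, 2), (red, 38, 38)}.
Filtering on sid > sid2 leaves {(grey, 15, 4), (grey, 22, 15), (grey, 22, 4), (grey, 33, 15), (grey, 33, 22), (grey, 33, 4), (red, 12, 2), (red, 38, 12), (red, 38, 2)}.
Keep only column(s) sid2, color (4 duplicate(s) eliminated): {(12, red), (15, grey), (2, red), (22, grey), (4, grey)}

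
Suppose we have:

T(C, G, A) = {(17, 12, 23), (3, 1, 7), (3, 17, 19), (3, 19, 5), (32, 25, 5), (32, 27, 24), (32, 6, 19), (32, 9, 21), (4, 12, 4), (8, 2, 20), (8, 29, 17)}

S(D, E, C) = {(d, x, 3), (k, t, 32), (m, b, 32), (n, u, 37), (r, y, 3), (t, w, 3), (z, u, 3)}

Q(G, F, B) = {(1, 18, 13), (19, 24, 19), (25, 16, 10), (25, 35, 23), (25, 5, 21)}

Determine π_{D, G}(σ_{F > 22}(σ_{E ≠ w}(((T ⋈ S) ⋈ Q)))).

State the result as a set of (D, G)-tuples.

{(d, 19), (k, 25), (m, 25), (r, 19), (z, 19)}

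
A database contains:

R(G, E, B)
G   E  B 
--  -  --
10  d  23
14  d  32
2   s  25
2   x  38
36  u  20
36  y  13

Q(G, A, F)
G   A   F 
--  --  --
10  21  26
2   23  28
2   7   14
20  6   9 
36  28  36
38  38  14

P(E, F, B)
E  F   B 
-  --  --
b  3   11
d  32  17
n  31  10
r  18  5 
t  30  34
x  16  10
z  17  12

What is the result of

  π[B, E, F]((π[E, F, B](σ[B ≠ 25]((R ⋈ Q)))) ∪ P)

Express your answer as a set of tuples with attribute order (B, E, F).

{(10, n, 31), (10, x, 16), (11, b, 3), (12, z, 17), (13, y, 36), (17, d, 32), (20, u, 36), (23, d, 26), (34, t, 30), (38, x, 14), (38, x, 28), (5, r, 18)}

Joining R and Q on G yields {(10, d, 23, 21, 26), (2, s, 25, 23, 28), (2, s, 25, 7, 14), (2, x, 38, 23, 28), (2, x, 38, 7, 14), (36, u, 20, 28, 36), (36, y, 13, 28, 36)}.
Filtering on B ≠ 25 leaves {(10, d, 23, 21, 26), (2, x, 38, 23, 28), (2, x, 38, 7, 14), (36, u, 20, 28, 36), (36, y, 13, 28, 36)}.
π_{E, F, B} gives {(d, 26, 23), (u, 36, 20), (x, 14, 38), (x, 28, 38), (y, 36, 13)}.
Set union of the two operands is {(b, 3, 11), (d, 26, 23), (d, 32, 17), (n, 31, 10), (r, 18, 5), (t, 30, 34), (u, 36, 20), (x, 14, 38), (x, 16, 10), (x, 28, 38), (y, 36, 13), (z, 17, 12)}.
π_{B, E, F} gives {(10, n, 31), (10, x, 16), (11, b, 3), (12, z, 17), (13, y, 36), (17, d, 32), (20, u, 36), (23, d, 26), (34, t, 30), (38, x, 14), (38, x, 28), (5, r, 18)}.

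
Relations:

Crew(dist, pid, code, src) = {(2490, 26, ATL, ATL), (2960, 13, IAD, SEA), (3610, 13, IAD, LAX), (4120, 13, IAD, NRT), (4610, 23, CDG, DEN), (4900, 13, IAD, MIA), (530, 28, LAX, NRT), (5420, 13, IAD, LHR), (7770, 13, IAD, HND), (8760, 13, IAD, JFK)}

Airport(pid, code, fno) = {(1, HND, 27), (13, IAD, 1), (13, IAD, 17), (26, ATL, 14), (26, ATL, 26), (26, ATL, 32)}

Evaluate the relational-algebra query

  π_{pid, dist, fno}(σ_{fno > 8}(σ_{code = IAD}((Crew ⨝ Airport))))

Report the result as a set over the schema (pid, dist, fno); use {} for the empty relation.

Joining Crew and Airport on pid, code yields {(2490, 26, ATL, ATL, 14), (2490, 26, ATL, ATL, 26), (2490, 26, ATL, ATL, 32), (2960, 13, IAD, SEA, 1), (2960, 13, IAD, SEA, 17), (3610, 13, IAD, LAX, 1), (3610, 13, IAD, LAX, 17), (4120, 13, IAD, NRT, 1), (4120, 13, IAD, NRT, 17), (4900, 13, IAD, MIA, 1), (4900, 13, IAD, MIA, 17), (5420, 13, IAD, LHR, 1), (5420, 13, IAD, LHR, 17), (7770, 13, IAD, HND, 1), (7770, 13, IAD, HND, 17), (8760, 13, IAD, JFK, 1), (8760, 13, IAD, JFK, 17)}.
σ[code = IAD]: keep tuples satisfying code = IAD → {(2960, 13, IAD, SEA, 1), (2960, 13, IAD, SEA, 17), (3610, 13, IAD, LAX, 1), (3610, 13, IAD, LAX, 17), (4120, 13, IAD, NRT, 1), (4120, 13, IAD, NRT, 17), (4900, 13, IAD, MIA, 1), (4900, 13, IAD, MIA, 17), (5420, 13, IAD, LHR, 1), (5420, 13, IAD, LHR, 17), (7770, 13, IAD, HND, 1), (7770, 13, IAD, HND, 17), (8760, 13, IAD, JFK, 1), (8760, 13, IAD, JFK, 17)}
σ[fno > 8]: keep tuples satisfying fno > 8 → {(2960, 13, IAD, SEA, 17), (3610, 13, IAD, LAX, 17), (4120, 13, IAD, NRT, 17), (4900, 13, IAD, MIA, 17), (5420, 13, IAD, LHR, 17), (7770, 13, IAD, HND, 17), (8760, 13, IAD, JFK, 17)}
Projecting to pid, dist, fno: {(13, 2960, 17), (13, 3610, 17), (13, 4120, 17), (13, 4900, 17), (13, 5420, 17), (13, 7770, 17), (13, 8760, 17)}

{(13, 2960, 17), (13, 3610, 17), (13, 4120, 17), (13, 4900, 17), (13, 5420, 17), (13, 7770, 17), (13, 8760, 17)}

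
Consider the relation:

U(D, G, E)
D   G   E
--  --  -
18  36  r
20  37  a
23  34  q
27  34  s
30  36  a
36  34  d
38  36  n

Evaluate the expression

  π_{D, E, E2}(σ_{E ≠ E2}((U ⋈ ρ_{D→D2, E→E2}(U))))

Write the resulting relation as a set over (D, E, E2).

{(18, r, a), (18, r, n), (23, q, d), (23, q, s), (27, s, d), (27, s, q), (30, a, n), (30, a, r), (36, d, q), (36, d, s), (38, n, a), (38, n, r)}

ρ[D→D2, E→E2]: schema becomes (D2, G, E2); tuples unchanged.
Natural join on G: {(18, 36, r, 18, r), (18, 36, r, 30, a), (18, 36, r, 38, n), (20, 37, a, 20, a), (23, 34, q, 23, q), (23, 34, q, 27, s), (23, 34, q, 36, d), (27, 34, s, 23, q), (27, 34, s, 27, s), (27, 34, s, 36, d), (30, 36, a, 18, r), (30, 36, a, 30, a), (30, 36, a, 38, n), (36, 34, d, 23, q), (36, 34, d, 27, s), (36, 34, d, 36, d), (38, 36, n, 18, r), (38, 36, n, 30, a), (38, 36, n, 38, n)}
Selection E ≠ E2: {(18, 36, r, 30, a), (18, 36, r, 38, n), (23, 34, q, 27, s), (23, 34, q, 36, d), (27, 34, s, 23, q), (27, 34, s, 36, d), (30, 36, a, 18, r), (30, 36, a, 38, n), (36, 34, d, 23, q), (36, 34, d, 27, s), (38, 36, n, 18, r), (38, 36, n, 30, a)}
π[D, E, E2]: project onto (D, E, E2) → {(18, r, a), (18, r, n), (23, q, d), (23, q, s), (27, s, d), (27, s, q), (30, a, n), (30, a, r), (36, d, q), (36, d, s), (38, n, a), (38, n, r)}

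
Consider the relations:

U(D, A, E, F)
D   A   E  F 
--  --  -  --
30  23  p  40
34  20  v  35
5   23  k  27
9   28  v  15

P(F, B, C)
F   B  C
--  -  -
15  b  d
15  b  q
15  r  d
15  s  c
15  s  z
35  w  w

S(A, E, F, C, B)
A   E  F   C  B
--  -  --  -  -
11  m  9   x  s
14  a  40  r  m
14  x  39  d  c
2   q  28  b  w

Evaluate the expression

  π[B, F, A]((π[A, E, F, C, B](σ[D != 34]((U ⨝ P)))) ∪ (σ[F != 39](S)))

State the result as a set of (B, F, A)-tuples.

{(b, 15, 28), (m, 40, 14), (r, 15, 28), (s, 15, 28), (s, 9, 11), (w, 28, 2)}

U ⋈ P (natural join on F): {(34, 20, v, 35, w, w), (9, 28, v, 15, b, d), (9, 28, v, 15, b, q), (9, 28, v, 15, r, d), (9, 28, v, 15, s, c), (9, 28, v, 15, s, z)}
σ[D != 34]: keep tuples satisfying D != 34 → {(9, 28, v, 15, b, d), (9, 28, v, 15, b, q), (9, 28, v, 15, r, d), (9, 28, v, 15, s, c), (9, 28, v, 15, s, z)}
Projecting to A, E, F, C, B: {(28, v, 15, c, s), (28, v, 15, d, b), (28, v, 15, d, r), (28, v, 15, q, b), (28, v, 15, z, s)}
σ[F != 39]: keep tuples satisfying F != 39 → {(11, m, 9, x, s), (14, a, 40, r, m), (2, q, 28, b, w)}
Union: {(28, v, 15, c, s), (28, v, 15, d, b), (28, v, 15, d, r), (28, v, 15, q, b), (28, v, 15, z, s)} with {(11, m, 9, x, s), (14, a, 40, r, m), (2, q, 28, b, w)} → {(11, m, 9, x, s), (14, a, 40, r, m), (2, q, 28, b, w), (28, v, 15, c, s), (28, v, 15, d, b), (28, v, 15, d, r), (28, v, 15, q, b), (28, v, 15, z, s)}
Projecting to B, F, A (2 duplicate(s) eliminated): {(b, 15, 28), (m, 40, 14), (r, 15, 28), (s, 15, 28), (s, 9, 11), (w, 28, 2)}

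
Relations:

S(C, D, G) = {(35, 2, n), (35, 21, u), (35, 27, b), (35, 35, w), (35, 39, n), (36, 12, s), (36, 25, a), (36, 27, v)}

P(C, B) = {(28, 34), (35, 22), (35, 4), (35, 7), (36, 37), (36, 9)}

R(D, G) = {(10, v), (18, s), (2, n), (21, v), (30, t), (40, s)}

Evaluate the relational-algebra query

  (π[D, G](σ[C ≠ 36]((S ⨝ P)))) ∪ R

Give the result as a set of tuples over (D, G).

Natural join on C: {(35, 2, n, 22), (35, 2, n, 4), (35, 2, n, 7), (35, 21, u, 22), (35, 21, u, 4), (35, 21, u, 7), (35, 27, b, 22), (35, 27, b, 4), (35, 27, b, 7), (35, 35, w, 22), (35, 35, w, 4), (35, 35, w, 7), (35, 39, n, 22), (35, 39, n, 4), (35, 39, n, 7), (36, 12, s, 37), (36, 12, s, 9), (36, 25, a, 37), (36, 25, a, 9), (36, 27, v, 37), (36, 27, v, 9)}
Apply σ_{C ≠ 36}; surviving tuples: {(35, 2, n, 22), (35, 2, n, 4), (35, 2, n, 7), (35, 21, u, 22), (35, 21, u, 4), (35, 21, u, 7), (35, 27, b, 22), (35, 27, b, 4), (35, 27, b, 7), (35, 35, w, 22), (35, 35, w, 4), (35, 35, w, 7), (35, 39, n, 22), (35, 39, n, 4), (35, 39, n, 7)}
Keep only column(s) D, G (10 duplicate(s) eliminated): {(2, n), (21, u), (27, b), (35, w), (39, n)}
Taking the union: {(10, v), (18, s), (2, n), (21, u), (21, v), (27, b), (30, t), (35, w), (39, n), (40, s)}

{(10, v), (18, s), (2, n), (21, u), (21, v), (27, b), (30, t), (35, w), (39, n), (40, s)}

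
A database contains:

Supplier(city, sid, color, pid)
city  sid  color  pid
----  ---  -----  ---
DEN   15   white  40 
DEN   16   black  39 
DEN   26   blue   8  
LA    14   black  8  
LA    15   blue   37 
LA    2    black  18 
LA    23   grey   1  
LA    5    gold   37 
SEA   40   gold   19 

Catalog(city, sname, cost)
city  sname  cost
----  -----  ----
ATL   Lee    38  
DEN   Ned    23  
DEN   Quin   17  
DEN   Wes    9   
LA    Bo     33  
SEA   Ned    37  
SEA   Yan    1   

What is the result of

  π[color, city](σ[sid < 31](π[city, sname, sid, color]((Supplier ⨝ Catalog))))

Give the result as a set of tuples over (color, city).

{(black, DEN), (black, LA), (blue, DEN), (blue, LA), (gold, LA), (grey, LA), (white, DEN)}

Natural join on city: {(DEN, 15, white, 40, Ned, 23), (DEN, 15, white, 40, Quin, 17), (DEN, 15, white, 40, Wes, 9), (DEN, 16, black, 39, Ned, 23), (DEN, 16, black, 39, Quin, 17), (DEN, 16, black, 39, Wes, 9), (DEN, 26, blue, 8, Ned, 23), (DEN, 26, blue, 8, Quin, 17), (DEN, 26, blue, 8, Wes, 9), (LA, 14, black, 8, Bo, 33), (LA, 15, blue, 37, Bo, 33), (LA, 2, black, 18, Bo, 33), (LA, 23, grey, 1, Bo, 33), (LA, 5, gold, 37, Bo, 33), (SEA, 40, gold, 19, Ned, 37), (SEA, 40, gold, 19, Yan, 1)}
π_{city, sname, sid, color} gives {(DEN, Ned, 15, white), (DEN, Ned, 16, black), (DEN, Ned, 26, blue), (DEN, Quin, 15, white), (DEN, Quin, 16, black), (DEN, Quin, 26, blue), (DEN, Wes, 15, white), (DEN, Wes, 16, black), (DEN, Wes, 26, blue), (LA, Bo, 14, black), (LA, Bo, 15, blue), (LA, Bo, 2, black), (LA, Bo, 23, grey), (LA, Bo, 5, gold), (SEA, Ned, 40, gold), (SEA, Yan, 40, gold)}.
Apply σ_{sid < 31}; surviving tuples: {(DEN, Ned, 15, white), (DEN, Ned, 16, black), (DEN, Ned, 26, blue), (DEN, Quin, 15, white), (DEN, Quin, 16, black), (DEN, Quin, 26, blue), (DEN, Wes, 15, white), (DEN, Wes, 16, black), (DEN, Wes, 26, blue), (LA, Bo, 14, black), (LA, Bo, 15, blue), (LA, Bo, 2, black), (LA, Bo, 23, grey), (LA, Bo, 5, gold)}
π_{color, city} gives {(black, DEN), (black, LA), (blue, DEN), (blue, LA), (gold, LA), (grey, LA), (white, DEN)} (7 duplicate(s) eliminated).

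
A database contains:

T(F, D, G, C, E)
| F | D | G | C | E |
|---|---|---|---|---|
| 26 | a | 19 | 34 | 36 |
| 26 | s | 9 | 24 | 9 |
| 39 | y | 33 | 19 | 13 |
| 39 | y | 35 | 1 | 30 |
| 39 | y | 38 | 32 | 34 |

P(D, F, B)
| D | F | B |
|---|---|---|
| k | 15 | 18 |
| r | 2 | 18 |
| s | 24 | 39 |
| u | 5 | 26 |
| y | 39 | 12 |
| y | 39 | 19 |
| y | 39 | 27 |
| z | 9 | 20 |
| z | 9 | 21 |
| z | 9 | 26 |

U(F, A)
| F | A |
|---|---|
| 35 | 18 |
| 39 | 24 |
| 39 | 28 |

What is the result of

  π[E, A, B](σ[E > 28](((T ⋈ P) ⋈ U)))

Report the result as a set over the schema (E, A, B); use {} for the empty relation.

Joining T and P on F, D yields {(39, y, 33, 19, 13, 12), (39, y, 33, 19, 13, 19), (39, y, 33, 19, 13, 27), (39, y, 35, 1, 30, 12), (39, y, 35, 1, 30, 19), (39, y, 35, 1, 30, 27), (39, y, 38, 32, 34, 12), (39, y, 38, 32, 34, 19), (39, y, 38, 32, 34, 27)}.
Joining (T ⋈ P) and U on F yields {(39, y, 33, 19, 13, 12, 24), (39, y, 33, 19, 13, 12, 28), (39, y, 33, 19, 13, 19, 24), (39, y, 33, 19, 13, 19, 28), (39, y, 33, 19, 13, 27, 24), (39, y, 33, 19, 13, 27, 28), (39, y, 35, 1, 30, 12, 24), (39, y, 35, 1, 30, 12, 28), (39, y, 35, 1, 30, 19, 24), (39, y, 35, 1, 30, 19, 28), (39, y, 35, 1, 30, 27, 24), (39, y, 35, 1, 30, 27, 28), (39, y, 38, 32, 34, 12, 24), (39, y, 38, 32, 34, 12, 28), (39, y, 38, 32, 34, 19, 24), (39, y, 38, 32, 34, 19, 28), (39, y, 38, 32, 34, 27, 24), (39, y, 38, 32, 34, 27, 28)}.
Apply σ_{E > 28}; surviving tuples: {(39, y, 35, 1, 30, 12, 24), (39, y, 35, 1, 30, 12, 28), (39, y, 35, 1, 30, 19, 24), (39, y, 35, 1, 30, 19, 28), (39, y, 35, 1, 30, 27, 24), (39, y, 35, 1, 30, 27, 28), (39, y, 38, 32, 34, 12, 24), (39, y, 38, 32, 34, 12, 28), (39, y, 38, 32, 34, 19, 24), (39, y, 38, 32, 34, 19, 28), (39, y, 38, 32, 34, 27, 24), (39, y, 38, 32, 34, 27, 28)}
Keep only column(s) E, A, B: {(30, 24, 12), (30, 24, 19), (30, 24, 27), (30, 28, 12), (30, 28, 19), (30, 28, 27), (34, 24, 12), (34, 24, 19), (34, 24, 27), (34, 28, 12), (34, 28, 19), (34, 28, 27)}

{(30, 24, 12), (30, 24, 19), (30, 24, 27), (30, 28, 12), (30, 28, 19), (30, 28, 27), (34, 24, 12), (34, 24, 19), (34, 24, 27), (34, 28, 12), (34, 28, 19), (34, 28, 27)}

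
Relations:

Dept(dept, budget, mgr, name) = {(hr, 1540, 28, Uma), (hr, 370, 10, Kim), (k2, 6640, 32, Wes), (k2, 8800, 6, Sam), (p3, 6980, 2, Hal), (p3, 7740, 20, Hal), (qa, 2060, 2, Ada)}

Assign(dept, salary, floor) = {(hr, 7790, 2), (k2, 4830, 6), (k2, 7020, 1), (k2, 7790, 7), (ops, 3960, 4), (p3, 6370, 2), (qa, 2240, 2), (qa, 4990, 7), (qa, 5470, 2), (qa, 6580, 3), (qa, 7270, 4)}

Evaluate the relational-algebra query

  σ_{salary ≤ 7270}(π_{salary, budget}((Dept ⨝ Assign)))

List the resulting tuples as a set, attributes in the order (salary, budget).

Natural join on dept: {(hr, 1540, 28, Uma, 7790, 2), (hr, 370, 10, Kim, 7790, 2), (k2, 6640, 32, Wes, 4830, 6), (k2, 6640, 32, Wes, 7020, 1), (k2, 6640, 32, Wes, 7790, 7), (k2, 8800, 6, Sam, 4830, 6), (k2, 8800, 6, Sam, 7020, 1), (k2, 8800, 6, Sam, 7790, 7), (p3, 6980, 2, Hal, 6370, 2), (p3, 7740, 20, Hal, 6370, 2), (qa, 2060, 2, Ada, 2240, 2), (qa, 2060, 2, Ada, 4990, 7), (qa, 2060, 2, Ada, 5470, 2), (qa, 2060, 2, Ada, 6580, 3), (qa, 2060, 2, Ada, 7270, 4)}
Projecting to salary, budget: {(2240, 2060), (4830, 6640), (4830, 8800), (4990, 2060), (5470, 2060), (6370, 6980), (6370, 7740), (6580, 2060), (7020, 6640), (7020, 8800), (7270, 2060), (7790, 1540), (7790, 370), (7790, 6640), (7790, 8800)}
Apply σ_{salary ≤ 7270}; surviving tuples: {(2240, 2060), (4830, 6640), (4830, 8800), (4990, 2060), (5470, 2060), (6370, 6980), (6370, 7740), (6580, 2060), (7020, 6640), (7020, 8800), (7270, 2060)}

{(2240, 2060), (4830, 6640), (4830, 8800), (4990, 2060), (5470, 2060), (6370, 6980), (6370, 7740), (6580, 2060), (7020, 6640), (7020, 8800), (7270, 2060)}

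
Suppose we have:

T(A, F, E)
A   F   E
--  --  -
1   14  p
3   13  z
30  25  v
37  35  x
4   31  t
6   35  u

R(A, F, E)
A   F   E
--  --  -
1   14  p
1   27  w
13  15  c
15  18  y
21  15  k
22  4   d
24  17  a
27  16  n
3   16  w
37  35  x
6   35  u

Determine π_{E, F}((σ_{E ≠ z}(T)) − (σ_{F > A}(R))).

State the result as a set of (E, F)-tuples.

Selection E ≠ z: {(1, 14, p), (30, 25, v), (37, 35, x), (4, 31, t), (6, 35, u)}
Selection F > A: {(1, 14, p), (1, 27, w), (13, 15, c), (15, 18, y), (3, 16, w), (6, 35, u)}
Set difference of the two operands is {(30, 25, v), (37, 35, x), (4, 31, t)}.
π[E, F]: project onto (E, F) → {(t, 31), (v, 25), (x, 35)}

{(t, 31), (v, 25), (x, 35)}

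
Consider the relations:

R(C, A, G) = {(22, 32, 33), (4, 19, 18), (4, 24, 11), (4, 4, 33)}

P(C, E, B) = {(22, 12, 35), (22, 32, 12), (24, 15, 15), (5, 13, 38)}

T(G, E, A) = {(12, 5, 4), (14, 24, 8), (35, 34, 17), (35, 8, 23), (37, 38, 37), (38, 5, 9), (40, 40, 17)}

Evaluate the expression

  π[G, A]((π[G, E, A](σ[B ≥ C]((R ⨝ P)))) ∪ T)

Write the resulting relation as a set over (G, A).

{(12, 4), (14, 8), (33, 32), (35, 17), (35, 23), (37, 37), (38, 9), (40, 17)}

Natural join on C: {(22, 32, 33, 12, 35), (22, 32, 33, 32, 12)}
σ[B ≥ C]: keep tuples satisfying B ≥ C → {(22, 32, 33, 12, 35)}
π_{G, E, A} gives {(33, 12, 32)}.
Union: {(33, 12, 32)} with {(12, 5, 4), (14, 24, 8), (35, 34, 17), (35, 8, 23), (37, 38, 37), (38, 5, 9), (40, 40, 17)} → {(12, 5, 4), (14, 24, 8), (33, 12, 32), (35, 34, 17), (35, 8, 23), (37, 38, 37), (38, 5, 9), (40, 40, 17)}
π_{G, A} gives {(12, 4), (14, 8), (33, 32), (35, 17), (35, 23), (37, 37), (38, 9), (40, 17)}.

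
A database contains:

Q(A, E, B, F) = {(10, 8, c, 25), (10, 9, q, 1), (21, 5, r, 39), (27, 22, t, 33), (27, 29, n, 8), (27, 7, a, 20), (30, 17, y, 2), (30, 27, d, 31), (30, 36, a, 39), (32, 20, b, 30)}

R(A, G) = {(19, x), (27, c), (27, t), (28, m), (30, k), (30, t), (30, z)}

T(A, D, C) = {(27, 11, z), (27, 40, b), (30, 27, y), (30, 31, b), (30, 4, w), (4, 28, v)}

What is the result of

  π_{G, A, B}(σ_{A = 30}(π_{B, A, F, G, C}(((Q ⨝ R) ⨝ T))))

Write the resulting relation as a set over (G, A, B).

{(k, 30, a), (k, 30, d), (k, 30, y), (t, 30, a), (t, 30, d), (t, 30, y), (z, 30, a), (z, 30, d), (z, 30, y)}

Q ⋈ R (natural join on A): {(27, 22, t, 33, c), (27, 22, t, 33, t), (27, 29, n, 8, c), (27, 29, n, 8, t), (27, 7, a, 20, c), (27, 7, a, 20, t), (30, 17, y, 2, k), (30, 17, y, 2, t), (30, 17, y, 2, z), (30, 27, d, 31, k), (30, 27, d, 31, t), (30, 27, d, 31, z), (30, 36, a, 39, k), (30, 36, a, 39, t), (30, 36, a, 39, z)}
(Q ⨝ R) ⋈ T (natural join on A): {(27, 22, t, 33, c, 11, z), (27, 22, t, 33, c, 40, b), (27, 22, t, 33, t, 11, z), (27, 22, t, 33, t, 40, b), (27, 29, n, 8, c, 11, z), (27, 29, n, 8, c, 40, b), (27, 29, n, 8, t, 11, z), (27, 29, n, 8, t, 40, b), (27, 7, a, 20, c, 11, z), (27, 7, a, 20, c, 40, b), (27, 7, a, 20, t, 11, z), (27, 7, a, 20, t, 40, b), (30, 17, y, 2, k, 27, y), (30, 17, y, 2, k, 31, b), (30, 17, y, 2, k, 4, w), (30, 17, y, 2, t, 27, y), (30, 17, y, 2, t, 31, b), (30, 17, y, 2, t, 4, w), (30, 17, y, 2, z, 27, y), (30, 17, y, 2, z, 31, b), (30, 17, y, 2, z, 4, w), (30, 27, d, 31, k, 27, y), (30, 27, d, 31, k, 31, b), (30, 27, d, 31, k, 4, w), (30, 27, d, 31, t, 27, y), (30, 27, d, 31, t, 31, b), (30, 27, d, 31, t, 4, w), (30, 27, d, 31, z, 27, y), (30, 27, d, 31, z, 31, b), (30, 27, d, 31, z, 4, w), (30, 36, a, 39, k, 27, y), (30, 36, a, 39, k, 31, b), (30, 36, a, 39, k, 4, w), (30, 36, a, 39, t, 27, y), (30, 36, a, 39, t, 31, b), (30, 36, a, 39, t, 4, w), (30, 36, a, 39, z, 27, y), (30, 36, a, 39, z, 31, b), (30, 36, a, 39, z, 4, w)}
Keep only column(s) B, A, F, G, C: {(a, 27, 20, c, b), (a, 27, 20, c, z), (a, 27, 20, t, b), (a, 27, 20, t, z), (a, 30, 39, k, b), (a, 30, 39, k, w), (a, 30, 39, k, y), (a, 30, 39, t, b), (a, 30, 39, t, w), (a, 30, 39, t, y), (a, 30, 39, z, b), (a, 30, 39, z, w), (a, 30, 39, z, y), (d, 30, 31, k, b), (d, 30, 31, k, w), (d, 30, 31, k, y), (d, 30, 31, t, b), (d, 30, 31, t, w), (d, 30, 31, t, y), (d, 30, 31, z, b), (d, 30, 31, z, w), (d, 30, 31, z, y), (n, 27, 8, c, b), (n, 27, 8, c, z), (n, 27, 8, t, b), (n, 27, 8, t, z), (t, 27, 33, c, b), (t, 27, 33, c, z), (t, 27, 33, t, b), (t, 27, 33, t, z), (y, 30, 2, k, b), (y, 30, 2, k, w), (y, 30, 2, k, y), (y, 30, 2, t, b), (y, 30, 2, t, w), (y, 30, 2, t, y), (y, 30, 2, z, b), (y, 30, 2, z, w), (y, 30, 2, z, y)}
Filtering on A = 30 leaves {(a, 30, 39, k, b), (a, 30, 39, k, w), (a, 30, 39, k, y), (a, 30, 39, t, b), (a, 30, 39, t, w), (a, 30, 39, t, y), (a, 30, 39, z, b), (a, 30, 39, z, w), (a, 30, 39, z, y), (d, 30, 31, k, b), (d, 30, 31, k, w), (d, 30, 31, k, y), (d, 30, 31, t, b), (d, 30, 31, t, w), (d, 30, 31, t, y), (d, 30, 31, z, b), (d, 30, 31, z, w), (d, 30, 31, z, y), (y, 30, 2, k, b), (y, 30, 2, k, w), (y, 30, 2, k, y), (y, 30, 2, t, b), (y, 30, 2, t, w), (y, 30, 2, t, y), (y, 30, 2, z, b), (y, 30, 2, z, w), (y, 30, 2, z, y)}.
Keep only column(s) G, A, B (18 duplicate(s) eliminated): {(k, 30, a), (k, 30, d), (k, 30, y), (t, 30, a), (t, 30, d), (t, 30, y), (z, 30, a), (z, 30, d), (z, 30, y)}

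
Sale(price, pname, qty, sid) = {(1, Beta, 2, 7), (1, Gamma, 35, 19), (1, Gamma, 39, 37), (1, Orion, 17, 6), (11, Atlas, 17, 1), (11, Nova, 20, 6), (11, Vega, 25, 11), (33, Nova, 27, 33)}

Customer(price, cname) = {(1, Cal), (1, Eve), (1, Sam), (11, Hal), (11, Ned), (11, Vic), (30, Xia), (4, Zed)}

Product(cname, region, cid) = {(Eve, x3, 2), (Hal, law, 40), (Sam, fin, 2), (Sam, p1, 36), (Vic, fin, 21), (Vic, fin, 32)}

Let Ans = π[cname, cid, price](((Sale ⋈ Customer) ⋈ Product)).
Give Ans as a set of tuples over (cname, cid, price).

{(Eve, 2, 1), (Hal, 40, 11), (Sam, 2, 1), (Sam, 36, 1), (Vic, 21, 11), (Vic, 32, 11)}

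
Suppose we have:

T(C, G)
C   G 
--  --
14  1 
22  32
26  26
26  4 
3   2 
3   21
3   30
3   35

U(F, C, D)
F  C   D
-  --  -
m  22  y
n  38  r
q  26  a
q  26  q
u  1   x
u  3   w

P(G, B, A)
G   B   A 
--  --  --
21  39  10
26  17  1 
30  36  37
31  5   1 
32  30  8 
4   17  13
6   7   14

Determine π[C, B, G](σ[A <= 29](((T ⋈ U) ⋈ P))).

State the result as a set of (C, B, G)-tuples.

T ⋈ U (natural join on C): {(22, 32, m, y), (26, 26, q, a), (26, 26, q, q), (26, 4, q, a), (26, 4, q, q), (3, 2, u, w), (3, 21, u, w), (3, 30, u, w), (3, 35, u, w)}
(T ⋈ U) ⋈ P (natural join on G): {(22, 32, m, y, 30, 8), (26, 26, q, a, 17, 1), (26, 26, q, q, 17, 1), (26, 4, q, a, 17, 13), (26, 4, q, q, 17, 13), (3, 21, u, w, 39, 10), (3, 30, u, w, 36, 37)}
Selection A <= 29: {(22, 32, m, y, 30, 8), (26, 26, q, a, 17, 1), (26, 26, q, q, 17, 1), (26, 4, q, a, 17, 13), (26, 4, q, q, 17, 13), (3, 21, u, w, 39, 10)}
Projecting to C, B, G (2 duplicate(s) eliminated): {(22, 30, 32), (26, 17, 26), (26, 17, 4), (3, 39, 21)}

{(22, 30, 32), (26, 17, 26), (26, 17, 4), (3, 39, 21)}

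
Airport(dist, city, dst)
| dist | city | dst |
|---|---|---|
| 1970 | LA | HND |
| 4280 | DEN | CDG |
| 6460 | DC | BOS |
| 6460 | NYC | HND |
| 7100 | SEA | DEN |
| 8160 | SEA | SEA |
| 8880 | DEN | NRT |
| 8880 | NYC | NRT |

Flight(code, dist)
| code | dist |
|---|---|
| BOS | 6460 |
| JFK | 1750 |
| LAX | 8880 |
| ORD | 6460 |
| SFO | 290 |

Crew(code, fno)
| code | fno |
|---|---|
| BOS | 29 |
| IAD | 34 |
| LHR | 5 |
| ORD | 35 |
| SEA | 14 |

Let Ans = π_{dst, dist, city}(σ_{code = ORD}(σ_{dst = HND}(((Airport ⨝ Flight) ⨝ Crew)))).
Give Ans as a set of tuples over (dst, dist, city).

{(HND, 6460, NYC)}

Airport ⋈ Flight (natural join on dist): {(6460, DC, BOS, BOS), (6460, DC, BOS, ORD), (6460, NYC, HND, BOS), (6460, NYC, HND, ORD), (8880, DEN, NRT, LAX), (8880, NYC, NRT, LAX)}
(Airport ⨝ Flight) ⋈ Crew (natural join on code): {(6460, DC, BOS, BOS, 29), (6460, DC, BOS, ORD, 35), (6460, NYC, HND, BOS, 29), (6460, NYC, HND, ORD, 35)}
Filtering on dst = HND leaves {(6460, NYC, HND, BOS, 29), (6460, NYC, HND, ORD, 35)}.
Filtering on code = ORD leaves {(6460, NYC, HND, ORD, 35)}.
Projecting to dst, dist, city: {(HND, 6460, NYC)}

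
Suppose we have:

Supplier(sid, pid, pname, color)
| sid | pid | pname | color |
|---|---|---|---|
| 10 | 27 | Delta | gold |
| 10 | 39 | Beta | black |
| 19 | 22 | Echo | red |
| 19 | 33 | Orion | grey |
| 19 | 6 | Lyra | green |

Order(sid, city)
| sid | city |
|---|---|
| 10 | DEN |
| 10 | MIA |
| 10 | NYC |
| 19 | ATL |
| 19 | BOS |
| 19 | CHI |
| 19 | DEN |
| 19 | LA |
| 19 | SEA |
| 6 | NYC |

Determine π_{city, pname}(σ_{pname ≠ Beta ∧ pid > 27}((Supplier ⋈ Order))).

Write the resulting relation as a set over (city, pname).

{(ATL, Orion), (BOS, Orion), (CHI, Orion), (DEN, Orion), (LA, Orion), (SEA, Orion)}

Joining Supplier and Order on sid yields {(10, 27, Delta, gold, DEN), (10, 27, Delta, gold, MIA), (10, 27, Delta, gold, NYC), (10, 39, Beta, black, DEN), (10, 39, Beta, black, MIA), (10, 39, Beta, black, NYC), (19, 22, Echo, red, ATL), (19, 22, Echo, red, BOS), (19, 22, Echo, red, CHI), (19, 22, Echo, red, DEN), (19, 22, Echo, red, LA), (19, 22, Echo, red, SEA), (19, 33, Orion, grey, ATL), (19, 33, Orion, grey, BOS), (19, 33, Orion, grey, CHI), (19, 33, Orion, grey, DEN), (19, 33, Orion, grey, LA), (19, 33, Orion, grey, SEA), (19, 6, Lyra, green, ATL), (19, 6, Lyra, green, BOS), (19, 6, Lyra, green, CHI), (19, 6, Lyra, green, DEN), (19, 6, Lyra, green, LA), (19, 6, Lyra, green, SEA)}.
Selection pname ≠ Beta ∧ pid > 27: {(19, 33, Orion, grey, ATL), (19, 33, Orion, grey, BOS), (19, 33, Orion, grey, CHI), (19, 33, Orion, grey, DEN), (19, 33, Orion, grey, LA), (19, 33, Orion, grey, SEA)}
Keep only column(s) city, pname: {(ATL, Orion), (BOS, Orion), (CHI, Orion), (DEN, Orion), (LA, Orion), (SEA, Orion)}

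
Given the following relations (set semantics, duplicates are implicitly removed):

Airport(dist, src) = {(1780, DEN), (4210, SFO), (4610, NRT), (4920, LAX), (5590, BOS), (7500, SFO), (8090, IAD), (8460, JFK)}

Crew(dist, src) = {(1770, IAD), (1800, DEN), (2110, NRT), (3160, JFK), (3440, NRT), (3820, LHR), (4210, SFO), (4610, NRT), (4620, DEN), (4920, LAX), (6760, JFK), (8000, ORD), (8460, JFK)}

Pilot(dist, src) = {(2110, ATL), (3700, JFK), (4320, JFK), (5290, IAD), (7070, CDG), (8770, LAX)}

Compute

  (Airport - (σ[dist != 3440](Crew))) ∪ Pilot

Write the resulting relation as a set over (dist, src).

Apply σ_{dist != 3440}; surviving tuples: {(1770, IAD), (1800, DEN), (2110, NRT), (3160, JFK), (3820, LHR), (4210, SFO), (4610, NRT), (4620, DEN), (4920, LAX), (6760, JFK), (8000, ORD), (8460, JFK)}
Set difference of the two operands is {(1780, DEN), (5590, BOS), (7500, SFO), (8090, IAD)}.
Set union of the two operands is {(1780, DEN), (2110, ATL), (3700, JFK), (4320, JFK), (5290, IAD), (5590, BOS), (7070, CDG), (7500, SFO), (8090, IAD), (8770, LAX)}.

{(1780, DEN), (2110, ATL), (3700, JFK), (4320, JFK), (5290, IAD), (5590, BOS), (7070, CDG), (7500, SFO), (8090, IAD), (8770, LAX)}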